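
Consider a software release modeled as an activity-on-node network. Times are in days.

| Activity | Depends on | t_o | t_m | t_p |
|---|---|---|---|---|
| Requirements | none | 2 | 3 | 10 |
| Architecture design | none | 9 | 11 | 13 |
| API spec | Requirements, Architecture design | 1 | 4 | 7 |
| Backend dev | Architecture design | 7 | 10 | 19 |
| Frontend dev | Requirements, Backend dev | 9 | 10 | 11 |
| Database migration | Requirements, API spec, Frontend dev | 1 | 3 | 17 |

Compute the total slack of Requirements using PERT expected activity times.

18 days

te_Requirements = (2 + 4·3 + 10)/6 = 24/6 = 4
te_Architecture design = (9 + 4·11 + 13)/6 = 66/6 = 11
te_API spec = (1 + 4·4 + 7)/6 = 24/6 = 4
te_Backend dev = (7 + 4·10 + 19)/6 = 66/6 = 11
te_Frontend dev = (9 + 4·10 + 11)/6 = 60/6 = 10
te_Database migration = (1 + 4·3 + 17)/6 = 30/6 = 5

Forward pass:
ES_Requirements = 0; EF_Requirements = 4
ES_Architecture design = 0; EF_Architecture design = 11
ES_API spec = max(EF_Requirements=4, EF_Architecture design=11) = 11; EF_API spec = 11+4 = 15
ES_Backend dev = 11; EF_Backend dev = 11+11 = 22
ES_Frontend dev = max(EF_Requirements=4, EF_Backend dev=22) = 22; EF_Frontend dev = 22+10 = 32
ES_Database migration = max(EF_Requirements=4, EF_API spec=15, EF_Frontend dev=32) = 32; EF_Database migration = 32+5 = 37
Expected project duration μ = 37 days. Critical path: Architecture design → Backend dev → Frontend dev → Database migration.

Backward pass:
LF_Database migration = 37; LS_Database migration = 37−5 = 32
LF_Frontend dev = LS_Database migration = 32; LS_Frontend dev = 32−10 = 22
LF_Backend dev = LS_Frontend dev = 22; LS_Backend dev = 22−11 = 11
LF_API spec = LS_Database migration = 32; LS_API spec = 32−4 = 28
LF_Architecture design = min(LS_API spec=28, LS_Backend dev=11) = 11; LS_Architecture design = 11−11 = 0
LF_Requirements = min(LS_API spec=28, LS_Frontend dev=22, LS_Database migration=32) = 22; LS_Requirements = 22−4 = 18
Slack_Requirements = LS_Requirements − ES_Requirements = 18 − 0 = 18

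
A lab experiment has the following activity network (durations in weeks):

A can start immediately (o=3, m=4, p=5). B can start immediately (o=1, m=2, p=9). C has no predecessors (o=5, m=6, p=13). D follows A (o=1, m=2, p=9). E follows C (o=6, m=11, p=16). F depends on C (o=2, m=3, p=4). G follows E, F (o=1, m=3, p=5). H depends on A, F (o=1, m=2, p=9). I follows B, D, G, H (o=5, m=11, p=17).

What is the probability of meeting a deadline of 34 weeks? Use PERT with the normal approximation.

te_A = (3 + 4·4 + 5)/6 = 24/6 = 4; σ²_A = ((5−3)/6)² = 0.111
te_B = (1 + 4·2 + 9)/6 = 18/6 = 3; σ²_B = ((9−1)/6)² = 1.778
te_C = (5 + 4·6 + 13)/6 = 42/6 = 7; σ²_C = ((13−5)/6)² = 1.778
te_D = (1 + 4·2 + 9)/6 = 18/6 = 3; σ²_D = ((9−1)/6)² = 1.778
te_E = (6 + 4·11 + 16)/6 = 66/6 = 11; σ²_E = ((16−6)/6)² = 2.778
te_F = (2 + 4·3 + 4)/6 = 18/6 = 3; σ²_F = ((4−2)/6)² = 0.111
te_G = (1 + 4·3 + 5)/6 = 18/6 = 3; σ²_G = ((5−1)/6)² = 0.444
te_H = (1 + 4·2 + 9)/6 = 18/6 = 3; σ²_H = ((9−1)/6)² = 1.778
te_I = (5 + 4·11 + 17)/6 = 66/6 = 11; σ²_I = ((17−5)/6)² = 4.000

Forward pass:
ES_A = 0; EF_A = 4
ES_B = 0; EF_B = 3
ES_C = 0; EF_C = 7
ES_D = 4; EF_D = 4+3 = 7
ES_E = 7; EF_E = 7+11 = 18
ES_F = 7; EF_F = 7+3 = 10
ES_G = max(EF_E=18, EF_F=10) = 18; EF_G = 18+3 = 21
ES_H = max(EF_A=4, EF_F=10) = 10; EF_H = 10+3 = 13
ES_I = max(EF_B=3, EF_D=7, EF_G=21, EF_H=13) = 21; EF_I = 21+11 = 32
Expected project duration μ = 32 weeks. Critical path: C → E → G → I.

Variance along critical path = 1.778 + 2.778 + 0.444 + 4.000 = 9.000; σ = √9.000 = 3.000 weeks.
Z = (34 − 32) / 3.000 = 0.667
P(T ≤ 34) = Φ(0.667) ≈ 0.748

0.748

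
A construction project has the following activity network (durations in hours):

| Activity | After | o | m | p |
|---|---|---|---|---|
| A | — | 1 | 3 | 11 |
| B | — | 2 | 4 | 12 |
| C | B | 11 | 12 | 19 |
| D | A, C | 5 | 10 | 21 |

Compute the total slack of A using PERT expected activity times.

14 hours

te_A = (1 + 4·3 + 11)/6 = 24/6 = 4
te_B = (2 + 4·4 + 12)/6 = 30/6 = 5
te_C = (11 + 4·12 + 19)/6 = 78/6 = 13
te_D = (5 + 4·10 + 21)/6 = 66/6 = 11

Forward pass:
ES_A = 0; EF_A = 4
ES_B = 0; EF_B = 5
ES_C = 5; EF_C = 5+13 = 18
ES_D = max(EF_A=4, EF_C=18) = 18; EF_D = 18+11 = 29
Expected project duration μ = 29 hours. Critical path: B → C → D.

Backward pass:
LF_D = 29; LS_D = 29−11 = 18
LF_C = LS_D = 18; LS_C = 18−13 = 5
LF_B = LS_C = 5; LS_B = 5−5 = 0
LF_A = LS_D = 18; LS_A = 18−4 = 14
Slack_A = LS_A − ES_A = 14 − 0 = 14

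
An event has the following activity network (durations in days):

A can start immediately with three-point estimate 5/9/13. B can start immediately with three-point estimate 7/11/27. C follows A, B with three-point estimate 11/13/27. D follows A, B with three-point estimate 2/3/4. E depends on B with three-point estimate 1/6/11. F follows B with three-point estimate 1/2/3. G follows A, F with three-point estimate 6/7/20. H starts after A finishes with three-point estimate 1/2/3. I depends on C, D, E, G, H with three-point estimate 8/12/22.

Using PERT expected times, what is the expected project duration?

41 days

te_A = (5 + 4·9 + 13)/6 = 54/6 = 9
te_B = (7 + 4·11 + 27)/6 = 78/6 = 13
te_C = (11 + 4·13 + 27)/6 = 90/6 = 15
te_D = (2 + 4·3 + 4)/6 = 18/6 = 3
te_E = (1 + 4·6 + 11)/6 = 36/6 = 6
te_F = (1 + 4·2 + 3)/6 = 12/6 = 2
te_G = (6 + 4·7 + 20)/6 = 54/6 = 9
te_H = (1 + 4·2 + 3)/6 = 12/6 = 2
te_I = (8 + 4·12 + 22)/6 = 78/6 = 13

Forward pass:
ES_A = 0; EF_A = 9
ES_B = 0; EF_B = 13
ES_C = max(EF_A=9, EF_B=13) = 13; EF_C = 13+15 = 28
ES_D = max(EF_A=9, EF_B=13) = 13; EF_D = 13+3 = 16
ES_E = 13; EF_E = 13+6 = 19
ES_F = 13; EF_F = 13+2 = 15
ES_G = max(EF_A=9, EF_F=15) = 15; EF_G = 15+9 = 24
ES_H = 9; EF_H = 9+2 = 11
ES_I = max(EF_C=28, EF_D=16, EF_E=19, EF_G=24, EF_H=11) = 28; EF_I = 28+13 = 41
Expected project duration μ = 41 days. Critical path: B → C → I.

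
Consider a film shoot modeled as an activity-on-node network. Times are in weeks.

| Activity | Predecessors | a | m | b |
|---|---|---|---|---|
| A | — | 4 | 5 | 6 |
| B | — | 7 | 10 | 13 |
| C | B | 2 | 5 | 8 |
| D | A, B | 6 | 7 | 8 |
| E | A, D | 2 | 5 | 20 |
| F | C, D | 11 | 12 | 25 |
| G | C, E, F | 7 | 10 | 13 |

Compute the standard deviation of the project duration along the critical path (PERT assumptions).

2.75 weeks

te_A = (4 + 4·5 + 6)/6 = 30/6 = 5; σ²_A = ((6−4)/6)² = 0.111
te_B = (7 + 4·10 + 13)/6 = 60/6 = 10; σ²_B = ((13−7)/6)² = 1.000
te_C = (2 + 4·5 + 8)/6 = 30/6 = 5; σ²_C = ((8−2)/6)² = 1.000
te_D = (6 + 4·7 + 8)/6 = 42/6 = 7; σ²_D = ((8−6)/6)² = 0.111
te_E = (2 + 4·5 + 20)/6 = 42/6 = 7; σ²_E = ((20−2)/6)² = 9.000
te_F = (11 + 4·12 + 25)/6 = 84/6 = 14; σ²_F = ((25−11)/6)² = 5.444
te_G = (7 + 4·10 + 13)/6 = 60/6 = 10; σ²_G = ((13−7)/6)² = 1.000

Forward pass:
ES_A = 0; EF_A = 5
ES_B = 0; EF_B = 10
ES_C = 10; EF_C = 10+5 = 15
ES_D = max(EF_A=5, EF_B=10) = 10; EF_D = 10+7 = 17
ES_E = max(EF_A=5, EF_D=17) = 17; EF_E = 17+7 = 24
ES_F = max(EF_C=15, EF_D=17) = 17; EF_F = 17+14 = 31
ES_G = max(EF_C=15, EF_E=24, EF_F=31) = 31; EF_G = 31+10 = 41
Expected project duration μ = 41 weeks. Critical path: B → D → F → G.

Variance along critical path = 1.000 + 0.111 + 5.444 + 1.000 = 7.556
σ = √7.556 = 2.749 weeks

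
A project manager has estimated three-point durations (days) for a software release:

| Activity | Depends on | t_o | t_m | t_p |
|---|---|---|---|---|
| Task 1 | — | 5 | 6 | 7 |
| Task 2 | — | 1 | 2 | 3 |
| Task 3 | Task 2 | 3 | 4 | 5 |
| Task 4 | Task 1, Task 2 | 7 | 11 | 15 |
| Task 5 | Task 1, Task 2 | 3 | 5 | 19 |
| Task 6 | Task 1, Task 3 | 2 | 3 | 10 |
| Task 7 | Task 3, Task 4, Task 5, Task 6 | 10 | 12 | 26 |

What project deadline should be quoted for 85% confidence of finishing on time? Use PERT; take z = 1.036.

34.1 days

te_Task 1 = (5 + 4·6 + 7)/6 = 36/6 = 6; σ²_Task 1 = ((7−5)/6)² = 0.111
te_Task 2 = (1 + 4·2 + 3)/6 = 12/6 = 2; σ²_Task 2 = ((3−1)/6)² = 0.111
te_Task 3 = (3 + 4·4 + 5)/6 = 24/6 = 4; σ²_Task 3 = ((5−3)/6)² = 0.111
te_Task 4 = (7 + 4·11 + 15)/6 = 66/6 = 11; σ²_Task 4 = ((15−7)/6)² = 1.778
te_Task 5 = (3 + 4·5 + 19)/6 = 42/6 = 7; σ²_Task 5 = ((19−3)/6)² = 7.111
te_Task 6 = (2 + 4·3 + 10)/6 = 24/6 = 4; σ²_Task 6 = ((10−2)/6)² = 1.778
te_Task 7 = (10 + 4·12 + 26)/6 = 84/6 = 14; σ²_Task 7 = ((26−10)/6)² = 7.111

Forward pass:
ES_Task 1 = 0; EF_Task 1 = 6
ES_Task 2 = 0; EF_Task 2 = 2
ES_Task 3 = 2; EF_Task 3 = 2+4 = 6
ES_Task 4 = max(EF_Task 1=6, EF_Task 2=2) = 6; EF_Task 4 = 6+11 = 17
ES_Task 5 = max(EF_Task 1=6, EF_Task 2=2) = 6; EF_Task 5 = 6+7 = 13
ES_Task 6 = max(EF_Task 1=6, EF_Task 3=6) = 6; EF_Task 6 = 6+4 = 10
ES_Task 7 = max(EF_Task 3=6, EF_Task 4=17, EF_Task 5=13, EF_Task 6=10) = 17; EF_Task 7 = 17+14 = 31
Expected project duration μ = 31 days. Critical path: Task 1 → Task 4 → Task 7.

Variance along critical path = 0.111 + 1.778 + 7.111 = 9.000; σ = 3.000 days.
D = μ + z·σ = 31 + 1.036·3.000 = 34.1 days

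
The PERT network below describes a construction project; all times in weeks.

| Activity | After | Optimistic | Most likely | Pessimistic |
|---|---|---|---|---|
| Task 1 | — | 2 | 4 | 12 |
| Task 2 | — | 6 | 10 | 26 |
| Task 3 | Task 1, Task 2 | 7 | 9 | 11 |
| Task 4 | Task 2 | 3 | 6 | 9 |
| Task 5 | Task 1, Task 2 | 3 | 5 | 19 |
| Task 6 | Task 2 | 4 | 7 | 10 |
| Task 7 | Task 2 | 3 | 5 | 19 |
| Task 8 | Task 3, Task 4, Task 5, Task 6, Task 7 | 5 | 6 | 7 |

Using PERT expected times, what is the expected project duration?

27 weeks

te_Task 1 = (2 + 4·4 + 12)/6 = 30/6 = 5
te_Task 2 = (6 + 4·10 + 26)/6 = 72/6 = 12
te_Task 3 = (7 + 4·9 + 11)/6 = 54/6 = 9
te_Task 4 = (3 + 4·6 + 9)/6 = 36/6 = 6
te_Task 5 = (3 + 4·5 + 19)/6 = 42/6 = 7
te_Task 6 = (4 + 4·7 + 10)/6 = 42/6 = 7
te_Task 7 = (3 + 4·5 + 19)/6 = 42/6 = 7
te_Task 8 = (5 + 4·6 + 7)/6 = 36/6 = 6

Forward pass:
ES_Task 1 = 0; EF_Task 1 = 5
ES_Task 2 = 0; EF_Task 2 = 12
ES_Task 3 = max(EF_Task 1=5, EF_Task 2=12) = 12; EF_Task 3 = 12+9 = 21
ES_Task 4 = 12; EF_Task 4 = 12+6 = 18
ES_Task 5 = max(EF_Task 1=5, EF_Task 2=12) = 12; EF_Task 5 = 12+7 = 19
ES_Task 6 = 12; EF_Task 6 = 12+7 = 19
ES_Task 7 = 12; EF_Task 7 = 12+7 = 19
ES_Task 8 = max(EF_Task 3=21, EF_Task 4=18, EF_Task 5=19, EF_Task 6=19, EF_Task 7=19) = 21; EF_Task 8 = 21+6 = 27
Expected project duration μ = 27 weeks. Critical path: Task 2 → Task 3 → Task 8.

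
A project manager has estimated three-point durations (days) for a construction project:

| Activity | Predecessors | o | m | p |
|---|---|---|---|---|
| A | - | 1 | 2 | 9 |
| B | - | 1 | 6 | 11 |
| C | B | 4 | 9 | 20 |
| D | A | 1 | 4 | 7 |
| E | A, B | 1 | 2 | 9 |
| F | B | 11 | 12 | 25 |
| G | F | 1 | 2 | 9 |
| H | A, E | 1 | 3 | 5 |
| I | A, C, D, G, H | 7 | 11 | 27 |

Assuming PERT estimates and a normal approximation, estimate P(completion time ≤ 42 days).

0.904

te_A = (1 + 4·2 + 9)/6 = 18/6 = 3; σ²_A = ((9−1)/6)² = 1.778
te_B = (1 + 4·6 + 11)/6 = 36/6 = 6; σ²_B = ((11−1)/6)² = 2.778
te_C = (4 + 4·9 + 20)/6 = 60/6 = 10; σ²_C = ((20−4)/6)² = 7.111
te_D = (1 + 4·4 + 7)/6 = 24/6 = 4; σ²_D = ((7−1)/6)² = 1.000
te_E = (1 + 4·2 + 9)/6 = 18/6 = 3; σ²_E = ((9−1)/6)² = 1.778
te_F = (11 + 4·12 + 25)/6 = 84/6 = 14; σ²_F = ((25−11)/6)² = 5.444
te_G = (1 + 4·2 + 9)/6 = 18/6 = 3; σ²_G = ((9−1)/6)² = 1.778
te_H = (1 + 4·3 + 5)/6 = 18/6 = 3; σ²_H = ((5−1)/6)² = 0.444
te_I = (7 + 4·11 + 27)/6 = 78/6 = 13; σ²_I = ((27−7)/6)² = 11.111

Forward pass:
ES_A = 0; EF_A = 3
ES_B = 0; EF_B = 6
ES_C = 6; EF_C = 6+10 = 16
ES_D = 3; EF_D = 3+4 = 7
ES_E = max(EF_A=3, EF_B=6) = 6; EF_E = 6+3 = 9
ES_F = 6; EF_F = 6+14 = 20
ES_G = 20; EF_G = 20+3 = 23
ES_H = max(EF_A=3, EF_E=9) = 9; EF_H = 9+3 = 12
ES_I = max(EF_A=3, EF_C=16, EF_D=7, EF_G=23, EF_H=12) = 23; EF_I = 23+13 = 36
Expected project duration μ = 36 days. Critical path: B → F → G → I.

Variance along critical path = 2.778 + 5.444 + 1.778 + 11.111 = 21.111; σ = √21.111 = 4.595 days.
Z = (42 − 36) / 4.595 = 1.306
P(T ≤ 42) = Φ(1.306) ≈ 0.904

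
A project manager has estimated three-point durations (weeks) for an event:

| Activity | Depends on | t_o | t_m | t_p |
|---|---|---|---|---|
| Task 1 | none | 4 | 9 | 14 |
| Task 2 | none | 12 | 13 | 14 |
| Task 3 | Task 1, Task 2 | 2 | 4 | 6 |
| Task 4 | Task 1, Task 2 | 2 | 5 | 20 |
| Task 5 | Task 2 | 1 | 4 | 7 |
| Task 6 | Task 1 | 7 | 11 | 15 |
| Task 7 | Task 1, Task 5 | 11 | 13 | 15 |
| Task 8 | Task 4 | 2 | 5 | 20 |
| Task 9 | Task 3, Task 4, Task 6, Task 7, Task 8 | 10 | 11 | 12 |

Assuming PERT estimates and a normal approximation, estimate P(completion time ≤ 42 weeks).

te_Task 1 = (4 + 4·9 + 14)/6 = 54/6 = 9; σ²_Task 1 = ((14−4)/6)² = 2.778
te_Task 2 = (12 + 4·13 + 14)/6 = 78/6 = 13; σ²_Task 2 = ((14−12)/6)² = 0.111
te_Task 3 = (2 + 4·4 + 6)/6 = 24/6 = 4; σ²_Task 3 = ((6−2)/6)² = 0.444
te_Task 4 = (2 + 4·5 + 20)/6 = 42/6 = 7; σ²_Task 4 = ((20−2)/6)² = 9.000
te_Task 5 = (1 + 4·4 + 7)/6 = 24/6 = 4; σ²_Task 5 = ((7−1)/6)² = 1.000
te_Task 6 = (7 + 4·11 + 15)/6 = 66/6 = 11; σ²_Task 6 = ((15−7)/6)² = 1.778
te_Task 7 = (11 + 4·13 + 15)/6 = 78/6 = 13; σ²_Task 7 = ((15−11)/6)² = 0.444
te_Task 8 = (2 + 4·5 + 20)/6 = 42/6 = 7; σ²_Task 8 = ((20−2)/6)² = 9.000
te_Task 9 = (10 + 4·11 + 12)/6 = 66/6 = 11; σ²_Task 9 = ((12−10)/6)² = 0.111

Forward pass:
ES_Task 1 = 0; EF_Task 1 = 9
ES_Task 2 = 0; EF_Task 2 = 13
ES_Task 3 = max(EF_Task 1=9, EF_Task 2=13) = 13; EF_Task 3 = 13+4 = 17
ES_Task 4 = max(EF_Task 1=9, EF_Task 2=13) = 13; EF_Task 4 = 13+7 = 20
ES_Task 5 = 13; EF_Task 5 = 13+4 = 17
ES_Task 6 = 9; EF_Task 6 = 9+11 = 20
ES_Task 7 = max(EF_Task 1=9, EF_Task 5=17) = 17; EF_Task 7 = 17+13 = 30
ES_Task 8 = 20; EF_Task 8 = 20+7 = 27
ES_Task 9 = max(EF_Task 3=17, EF_Task 4=20, EF_Task 6=20, EF_Task 7=30, EF_Task 8=27) = 30; EF_Task 9 = 30+11 = 41
Expected project duration μ = 41 weeks. Critical path: Task 2 → Task 5 → Task 7 → Task 9.

Variance along critical path = 0.111 + 1.000 + 0.444 + 0.111 = 1.667; σ = √1.667 = 1.291 weeks.
Z = (42 − 41) / 1.291 = 0.775
P(T ≤ 42) = Φ(0.775) ≈ 0.781

0.781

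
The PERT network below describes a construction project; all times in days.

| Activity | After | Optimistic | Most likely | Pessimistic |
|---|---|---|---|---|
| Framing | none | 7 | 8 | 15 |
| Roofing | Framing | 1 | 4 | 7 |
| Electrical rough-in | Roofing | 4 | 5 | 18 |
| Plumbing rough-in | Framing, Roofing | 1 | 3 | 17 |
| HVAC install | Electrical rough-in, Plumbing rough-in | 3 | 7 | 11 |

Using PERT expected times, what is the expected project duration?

27 days

te_Framing = (7 + 4·8 + 15)/6 = 54/6 = 9
te_Roofing = (1 + 4·4 + 7)/6 = 24/6 = 4
te_Electrical rough-in = (4 + 4·5 + 18)/6 = 42/6 = 7
te_Plumbing rough-in = (1 + 4·3 + 17)/6 = 30/6 = 5
te_HVAC install = (3 + 4·7 + 11)/6 = 42/6 = 7

Forward pass:
ES_Framing = 0; EF_Framing = 9
ES_Roofing = 9; EF_Roofing = 9+4 = 13
ES_Electrical rough-in = 13; EF_Electrical rough-in = 13+7 = 20
ES_Plumbing rough-in = max(EF_Framing=9, EF_Roofing=13) = 13; EF_Plumbing rough-in = 13+5 = 18
ES_HVAC install = max(EF_Electrical rough-in=20, EF_Plumbing rough-in=18) = 20; EF_HVAC install = 20+7 = 27
Expected project duration μ = 27 days. Critical path: Framing → Roofing → Electrical rough-in → HVAC install.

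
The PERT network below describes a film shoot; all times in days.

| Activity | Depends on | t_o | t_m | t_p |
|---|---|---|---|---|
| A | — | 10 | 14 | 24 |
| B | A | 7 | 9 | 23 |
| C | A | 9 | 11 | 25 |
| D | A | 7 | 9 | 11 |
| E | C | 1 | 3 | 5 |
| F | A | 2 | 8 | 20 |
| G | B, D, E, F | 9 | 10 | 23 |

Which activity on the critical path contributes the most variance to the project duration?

te_A = (10 + 4·14 + 24)/6 = 90/6 = 15; σ²_A = ((24−10)/6)² = 5.444
te_B = (7 + 4·9 + 23)/6 = 66/6 = 11; σ²_B = ((23−7)/6)² = 7.111
te_C = (9 + 4·11 + 25)/6 = 78/6 = 13; σ²_C = ((25−9)/6)² = 7.111
te_D = (7 + 4·9 + 11)/6 = 54/6 = 9; σ²_D = ((11−7)/6)² = 0.444
te_E = (1 + 4·3 + 5)/6 = 18/6 = 3; σ²_E = ((5−1)/6)² = 0.444
te_F = (2 + 4·8 + 20)/6 = 54/6 = 9; σ²_F = ((20−2)/6)² = 9.000
te_G = (9 + 4·10 + 23)/6 = 72/6 = 12; σ²_G = ((23−9)/6)² = 5.444

Forward pass:
ES_A = 0; EF_A = 15
ES_B = 15; EF_B = 15+11 = 26
ES_C = 15; EF_C = 15+13 = 28
ES_D = 15; EF_D = 15+9 = 24
ES_E = 28; EF_E = 28+3 = 31
ES_F = 15; EF_F = 15+9 = 24
ES_G = max(EF_B=26, EF_D=24, EF_E=31, EF_F=24) = 31; EF_G = 31+12 = 43
Expected project duration μ = 43 days. Critical path: A → C → E → G.

Variances on critical path: σ²_A=5.444, σ²_C=7.111, σ²_E=0.444, σ²_G=5.444.
Largest is σ²_C = 7.111.

C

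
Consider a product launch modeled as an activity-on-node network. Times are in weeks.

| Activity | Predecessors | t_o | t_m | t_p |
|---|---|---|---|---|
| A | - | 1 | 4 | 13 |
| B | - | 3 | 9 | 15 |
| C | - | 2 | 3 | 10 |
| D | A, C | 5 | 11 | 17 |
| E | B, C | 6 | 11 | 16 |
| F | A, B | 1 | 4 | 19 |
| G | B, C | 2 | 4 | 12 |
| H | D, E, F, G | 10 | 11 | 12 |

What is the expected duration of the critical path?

31 weeks

te_A = (1 + 4·4 + 13)/6 = 30/6 = 5
te_B = (3 + 4·9 + 15)/6 = 54/6 = 9
te_C = (2 + 4·3 + 10)/6 = 24/6 = 4
te_D = (5 + 4·11 + 17)/6 = 66/6 = 11
te_E = (6 + 4·11 + 16)/6 = 66/6 = 11
te_F = (1 + 4·4 + 19)/6 = 36/6 = 6
te_G = (2 + 4·4 + 12)/6 = 30/6 = 5
te_H = (10 + 4·11 + 12)/6 = 66/6 = 11

Forward pass:
ES_A = 0; EF_A = 5
ES_B = 0; EF_B = 9
ES_C = 0; EF_C = 4
ES_D = max(EF_A=5, EF_C=4) = 5; EF_D = 5+11 = 16
ES_E = max(EF_B=9, EF_C=4) = 9; EF_E = 9+11 = 20
ES_F = max(EF_A=5, EF_B=9) = 9; EF_F = 9+6 = 15
ES_G = max(EF_B=9, EF_C=4) = 9; EF_G = 9+5 = 14
ES_H = max(EF_D=16, EF_E=20, EF_F=15, EF_G=14) = 20; EF_H = 20+11 = 31
Expected project duration μ = 31 weeks. Critical path: B → E → H.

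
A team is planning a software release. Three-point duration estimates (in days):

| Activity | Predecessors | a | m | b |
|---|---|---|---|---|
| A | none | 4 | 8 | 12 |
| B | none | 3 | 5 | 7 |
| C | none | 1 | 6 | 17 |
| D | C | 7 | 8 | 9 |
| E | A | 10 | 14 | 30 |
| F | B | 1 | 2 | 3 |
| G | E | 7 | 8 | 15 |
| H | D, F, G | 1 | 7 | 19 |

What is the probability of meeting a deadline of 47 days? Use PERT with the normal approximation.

te_A = (4 + 4·8 + 12)/6 = 48/6 = 8; σ²_A = ((12−4)/6)² = 1.778
te_B = (3 + 4·5 + 7)/6 = 30/6 = 5; σ²_B = ((7−3)/6)² = 0.444
te_C = (1 + 4·6 + 17)/6 = 42/6 = 7; σ²_C = ((17−1)/6)² = 7.111
te_D = (7 + 4·8 + 9)/6 = 48/6 = 8; σ²_D = ((9−7)/6)² = 0.111
te_E = (10 + 4·14 + 30)/6 = 96/6 = 16; σ²_E = ((30−10)/6)² = 11.111
te_F = (1 + 4·2 + 3)/6 = 12/6 = 2; σ²_F = ((3−1)/6)² = 0.111
te_G = (7 + 4·8 + 15)/6 = 54/6 = 9; σ²_G = ((15−7)/6)² = 1.778
te_H = (1 + 4·7 + 19)/6 = 48/6 = 8; σ²_H = ((19−1)/6)² = 9.000

Forward pass:
ES_A = 0; EF_A = 8
ES_B = 0; EF_B = 5
ES_C = 0; EF_C = 7
ES_D = 7; EF_D = 7+8 = 15
ES_E = 8; EF_E = 8+16 = 24
ES_F = 5; EF_F = 5+2 = 7
ES_G = 24; EF_G = 24+9 = 33
ES_H = max(EF_D=15, EF_F=7, EF_G=33) = 33; EF_H = 33+8 = 41
Expected project duration μ = 41 days. Critical path: A → E → G → H.

Variance along critical path = 1.778 + 11.111 + 1.778 + 9.000 = 23.667; σ = √23.667 = 4.865 days.
Z = (47 − 41) / 4.865 = 1.233
P(T ≤ 47) = Φ(1.233) ≈ 0.891

0.891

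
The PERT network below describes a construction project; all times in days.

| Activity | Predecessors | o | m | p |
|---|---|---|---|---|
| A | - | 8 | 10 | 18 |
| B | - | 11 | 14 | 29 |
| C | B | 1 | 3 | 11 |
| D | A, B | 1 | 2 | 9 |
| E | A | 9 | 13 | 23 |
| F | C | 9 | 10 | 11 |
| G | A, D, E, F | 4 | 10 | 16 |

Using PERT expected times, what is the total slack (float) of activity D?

te_A = (8 + 4·10 + 18)/6 = 66/6 = 11
te_B = (11 + 4·14 + 29)/6 = 96/6 = 16
te_C = (1 + 4·3 + 11)/6 = 24/6 = 4
te_D = (1 + 4·2 + 9)/6 = 18/6 = 3
te_E = (9 + 4·13 + 23)/6 = 84/6 = 14
te_F = (9 + 4·10 + 11)/6 = 60/6 = 10
te_G = (4 + 4·10 + 16)/6 = 60/6 = 10

Forward pass:
ES_A = 0; EF_A = 11
ES_B = 0; EF_B = 16
ES_C = 16; EF_C = 16+4 = 20
ES_D = max(EF_A=11, EF_B=16) = 16; EF_D = 16+3 = 19
ES_E = 11; EF_E = 11+14 = 25
ES_F = 20; EF_F = 20+10 = 30
ES_G = max(EF_A=11, EF_D=19, EF_E=25, EF_F=30) = 30; EF_G = 30+10 = 40
Expected project duration μ = 40 days. Critical path: B → C → F → G.

Backward pass:
LF_G = 40; LS_G = 40−10 = 30
LF_F = LS_G = 30; LS_F = 30−10 = 20
LF_E = LS_G = 30; LS_E = 30−14 = 16
LF_D = LS_G = 30; LS_D = 30−3 = 27
LF_C = LS_F = 20; LS_C = 20−4 = 16
LF_B = min(LS_C=16, LS_D=27) = 16; LS_B = 16−16 = 0
LF_A = min(LS_D=27, LS_E=16, LS_G=30) = 16; LS_A = 16−11 = 5
Slack_D = LS_D − ES_D = 27 − 16 = 11

11 days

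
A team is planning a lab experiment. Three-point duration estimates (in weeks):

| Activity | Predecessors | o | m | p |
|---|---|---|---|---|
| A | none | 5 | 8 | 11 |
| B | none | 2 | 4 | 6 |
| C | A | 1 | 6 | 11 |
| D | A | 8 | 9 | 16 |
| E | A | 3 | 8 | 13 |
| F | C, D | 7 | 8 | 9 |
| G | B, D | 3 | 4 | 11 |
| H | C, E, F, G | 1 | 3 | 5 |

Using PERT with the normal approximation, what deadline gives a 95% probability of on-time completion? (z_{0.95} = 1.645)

32.0 weeks

te_A = (5 + 4·8 + 11)/6 = 48/6 = 8; σ²_A = ((11−5)/6)² = 1.000
te_B = (2 + 4·4 + 6)/6 = 24/6 = 4; σ²_B = ((6−2)/6)² = 0.444
te_C = (1 + 4·6 + 11)/6 = 36/6 = 6; σ²_C = ((11−1)/6)² = 2.778
te_D = (8 + 4·9 + 16)/6 = 60/6 = 10; σ²_D = ((16−8)/6)² = 1.778
te_E = (3 + 4·8 + 13)/6 = 48/6 = 8; σ²_E = ((13−3)/6)² = 2.778
te_F = (7 + 4·8 + 9)/6 = 48/6 = 8; σ²_F = ((9−7)/6)² = 0.111
te_G = (3 + 4·4 + 11)/6 = 30/6 = 5; σ²_G = ((11−3)/6)² = 1.778
te_H = (1 + 4·3 + 5)/6 = 18/6 = 3; σ²_H = ((5−1)/6)² = 0.444

Forward pass:
ES_A = 0; EF_A = 8
ES_B = 0; EF_B = 4
ES_C = 8; EF_C = 8+6 = 14
ES_D = 8; EF_D = 8+10 = 18
ES_E = 8; EF_E = 8+8 = 16
ES_F = max(EF_C=14, EF_D=18) = 18; EF_F = 18+8 = 26
ES_G = max(EF_B=4, EF_D=18) = 18; EF_G = 18+5 = 23
ES_H = max(EF_C=14, EF_E=16, EF_F=26, EF_G=23) = 26; EF_H = 26+3 = 29
Expected project duration μ = 29 weeks. Critical path: A → D → F → H.

Variance along critical path = 1.000 + 1.778 + 0.111 + 0.444 = 3.333; σ = 1.826 weeks.
D = μ + z·σ = 29 + 1.645·1.826 = 32.0 weeks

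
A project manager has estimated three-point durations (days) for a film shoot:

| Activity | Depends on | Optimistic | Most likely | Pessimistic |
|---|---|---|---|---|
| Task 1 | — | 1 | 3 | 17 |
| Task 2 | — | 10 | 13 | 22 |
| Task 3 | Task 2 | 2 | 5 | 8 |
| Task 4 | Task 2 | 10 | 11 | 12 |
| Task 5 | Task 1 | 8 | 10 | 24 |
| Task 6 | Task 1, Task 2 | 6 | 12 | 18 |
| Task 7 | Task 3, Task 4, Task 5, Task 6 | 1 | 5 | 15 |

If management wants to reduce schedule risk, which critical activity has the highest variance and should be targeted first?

te_Task 1 = (1 + 4·3 + 17)/6 = 30/6 = 5; σ²_Task 1 = ((17−1)/6)² = 7.111
te_Task 2 = (10 + 4·13 + 22)/6 = 84/6 = 14; σ²_Task 2 = ((22−10)/6)² = 4.000
te_Task 3 = (2 + 4·5 + 8)/6 = 30/6 = 5; σ²_Task 3 = ((8−2)/6)² = 1.000
te_Task 4 = (10 + 4·11 + 12)/6 = 66/6 = 11; σ²_Task 4 = ((12−10)/6)² = 0.111
te_Task 5 = (8 + 4·10 + 24)/6 = 72/6 = 12; σ²_Task 5 = ((24−8)/6)² = 7.111
te_Task 6 = (6 + 4·12 + 18)/6 = 72/6 = 12; σ²_Task 6 = ((18−6)/6)² = 4.000
te_Task 7 = (1 + 4·5 + 15)/6 = 36/6 = 6; σ²_Task 7 = ((15−1)/6)² = 5.444

Forward pass:
ES_Task 1 = 0; EF_Task 1 = 5
ES_Task 2 = 0; EF_Task 2 = 14
ES_Task 3 = 14; EF_Task 3 = 14+5 = 19
ES_Task 4 = 14; EF_Task 4 = 14+11 = 25
ES_Task 5 = 5; EF_Task 5 = 5+12 = 17
ES_Task 6 = max(EF_Task 1=5, EF_Task 2=14) = 14; EF_Task 6 = 14+12 = 26
ES_Task 7 = max(EF_Task 3=19, EF_Task 4=25, EF_Task 5=17, EF_Task 6=26) = 26; EF_Task 7 = 26+6 = 32
Expected project duration μ = 32 days. Critical path: Task 2 → Task 6 → Task 7.

Variances on critical path: σ²_Task 2=4.000, σ²_Task 6=4.000, σ²_Task 7=5.444.
Largest is σ²_Task 7 = 5.444.

Task 7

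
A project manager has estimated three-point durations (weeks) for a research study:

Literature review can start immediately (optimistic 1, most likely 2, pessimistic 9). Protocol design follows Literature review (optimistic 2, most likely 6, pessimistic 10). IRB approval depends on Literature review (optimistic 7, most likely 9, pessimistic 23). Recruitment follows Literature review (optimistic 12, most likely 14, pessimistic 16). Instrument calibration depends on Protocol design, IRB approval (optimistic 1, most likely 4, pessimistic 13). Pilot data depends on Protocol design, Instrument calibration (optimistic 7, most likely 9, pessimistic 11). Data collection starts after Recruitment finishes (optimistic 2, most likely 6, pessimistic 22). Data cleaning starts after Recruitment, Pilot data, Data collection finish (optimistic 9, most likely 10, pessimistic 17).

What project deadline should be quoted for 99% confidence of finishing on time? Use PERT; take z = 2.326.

48.0 weeks

te_Literature review = (1 + 4·2 + 9)/6 = 18/6 = 3; σ²_Literature review = ((9−1)/6)² = 1.778
te_Protocol design = (2 + 4·6 + 10)/6 = 36/6 = 6; σ²_Protocol design = ((10−2)/6)² = 1.778
te_IRB approval = (7 + 4·9 + 23)/6 = 66/6 = 11; σ²_IRB approval = ((23−7)/6)² = 7.111
te_Recruitment = (12 + 4·14 + 16)/6 = 84/6 = 14; σ²_Recruitment = ((16−12)/6)² = 0.444
te_Instrument calibration = (1 + 4·4 + 13)/6 = 30/6 = 5; σ²_Instrument calibration = ((13−1)/6)² = 4.000
te_Pilot data = (7 + 4·9 + 11)/6 = 54/6 = 9; σ²_Pilot data = ((11−7)/6)² = 0.444
te_Data collection = (2 + 4·6 + 22)/6 = 48/6 = 8; σ²_Data collection = ((22−2)/6)² = 11.111
te_Data cleaning = (9 + 4·10 + 17)/6 = 66/6 = 11; σ²_Data cleaning = ((17−9)/6)² = 1.778

Forward pass:
ES_Literature review = 0; EF_Literature review = 3
ES_Protocol design = 3; EF_Protocol design = 3+6 = 9
ES_IRB approval = 3; EF_IRB approval = 3+11 = 14
ES_Recruitment = 3; EF_Recruitment = 3+14 = 17
ES_Instrument calibration = max(EF_Protocol design=9, EF_IRB approval=14) = 14; EF_Instrument calibration = 14+5 = 19
ES_Pilot data = max(EF_Protocol design=9, EF_Instrument calibration=19) = 19; EF_Pilot data = 19+9 = 28
ES_Data collection = 17; EF_Data collection = 17+8 = 25
ES_Data cleaning = max(EF_Recruitment=17, EF_Pilot data=28, EF_Data collection=25) = 28; EF_Data cleaning = 28+11 = 39
Expected project duration μ = 39 weeks. Critical path: Literature review → IRB approval → Instrument calibration → Pilot data → Data cleaning.

Variance along critical path = 1.778 + 7.111 + 4.000 + 0.444 + 1.778 = 15.111; σ = 3.887 weeks.
D = μ + z·σ = 39 + 2.326·3.887 = 48.0 weeks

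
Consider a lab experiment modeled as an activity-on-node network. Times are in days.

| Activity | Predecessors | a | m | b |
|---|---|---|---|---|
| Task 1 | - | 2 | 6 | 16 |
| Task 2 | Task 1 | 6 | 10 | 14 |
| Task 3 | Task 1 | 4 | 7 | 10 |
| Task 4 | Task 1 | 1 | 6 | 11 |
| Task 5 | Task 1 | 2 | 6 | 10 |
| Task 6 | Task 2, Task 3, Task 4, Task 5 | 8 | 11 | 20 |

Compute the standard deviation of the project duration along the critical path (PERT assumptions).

te_Task 1 = (2 + 4·6 + 16)/6 = 42/6 = 7; σ²_Task 1 = ((16−2)/6)² = 5.444
te_Task 2 = (6 + 4·10 + 14)/6 = 60/6 = 10; σ²_Task 2 = ((14−6)/6)² = 1.778
te_Task 3 = (4 + 4·7 + 10)/6 = 42/6 = 7; σ²_Task 3 = ((10−4)/6)² = 1.000
te_Task 4 = (1 + 4·6 + 11)/6 = 36/6 = 6; σ²_Task 4 = ((11−1)/6)² = 2.778
te_Task 5 = (2 + 4·6 + 10)/6 = 36/6 = 6; σ²_Task 5 = ((10−2)/6)² = 1.778
te_Task 6 = (8 + 4·11 + 20)/6 = 72/6 = 12; σ²_Task 6 = ((20−8)/6)² = 4.000

Forward pass:
ES_Task 1 = 0; EF_Task 1 = 7
ES_Task 2 = 7; EF_Task 2 = 7+10 = 17
ES_Task 3 = 7; EF_Task 3 = 7+7 = 14
ES_Task 4 = 7; EF_Task 4 = 7+6 = 13
ES_Task 5 = 7; EF_Task 5 = 7+6 = 13
ES_Task 6 = max(EF_Task 2=17, EF_Task 3=14, EF_Task 4=13, EF_Task 5=13) = 17; EF_Task 6 = 17+12 = 29
Expected project duration μ = 29 days. Critical path: Task 1 → Task 2 → Task 6.

Variance along critical path = 5.444 + 1.778 + 4.000 = 11.222
σ = √11.222 = 3.350 days

3.35 days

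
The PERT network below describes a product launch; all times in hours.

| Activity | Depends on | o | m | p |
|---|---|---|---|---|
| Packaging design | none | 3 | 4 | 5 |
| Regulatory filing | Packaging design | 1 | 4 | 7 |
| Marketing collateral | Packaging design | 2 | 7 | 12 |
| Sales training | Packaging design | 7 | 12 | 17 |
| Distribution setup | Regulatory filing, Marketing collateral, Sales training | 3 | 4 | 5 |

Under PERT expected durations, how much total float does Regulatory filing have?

te_Packaging design = (3 + 4·4 + 5)/6 = 24/6 = 4
te_Regulatory filing = (1 + 4·4 + 7)/6 = 24/6 = 4
te_Marketing collateral = (2 + 4·7 + 12)/6 = 42/6 = 7
te_Sales training = (7 + 4·12 + 17)/6 = 72/6 = 12
te_Distribution setup = (3 + 4·4 + 5)/6 = 24/6 = 4

Forward pass:
ES_Packaging design = 0; EF_Packaging design = 4
ES_Regulatory filing = 4; EF_Regulatory filing = 4+4 = 8
ES_Marketing collateral = 4; EF_Marketing collateral = 4+7 = 11
ES_Sales training = 4; EF_Sales training = 4+12 = 16
ES_Distribution setup = max(EF_Regulatory filing=8, EF_Marketing collateral=11, EF_Sales training=16) = 16; EF_Distribution setup = 16+4 = 20
Expected project duration μ = 20 hours. Critical path: Packaging design → Sales training → Distribution setup.

Backward pass:
LF_Distribution setup = 20; LS_Distribution setup = 20−4 = 16
LF_Sales training = LS_Distribution setup = 16; LS_Sales training = 16−12 = 4
LF_Marketing collateral = LS_Distribution setup = 16; LS_Marketing collateral = 16−7 = 9
LF_Regulatory filing = LS_Distribution setup = 16; LS_Regulatory filing = 16−4 = 12
LF_Packaging design = min(LS_Regulatory filing=12, LS_Marketing collateral=9, LS_Sales training=4) = 4; LS_Packaging design = 4−4 = 0
Slack_Regulatory filing = LS_Regulatory filing − ES_Regulatory filing = 12 − 4 = 8

8 hours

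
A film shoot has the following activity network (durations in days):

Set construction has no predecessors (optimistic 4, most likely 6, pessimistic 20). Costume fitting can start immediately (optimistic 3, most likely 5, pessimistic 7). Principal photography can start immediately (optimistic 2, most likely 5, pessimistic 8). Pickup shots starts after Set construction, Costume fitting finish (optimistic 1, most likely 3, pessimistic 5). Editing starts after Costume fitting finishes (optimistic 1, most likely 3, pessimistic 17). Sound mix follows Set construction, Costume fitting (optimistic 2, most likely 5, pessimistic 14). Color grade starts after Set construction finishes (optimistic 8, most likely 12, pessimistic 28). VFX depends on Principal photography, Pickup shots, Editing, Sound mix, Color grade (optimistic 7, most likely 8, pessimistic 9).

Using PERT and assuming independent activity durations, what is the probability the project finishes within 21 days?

te_Set construction = (4 + 4·6 + 20)/6 = 48/6 = 8; σ²_Set construction = ((20−4)/6)² = 7.111
te_Costume fitting = (3 + 4·5 + 7)/6 = 30/6 = 5; σ²_Costume fitting = ((7−3)/6)² = 0.444
te_Principal photography = (2 + 4·5 + 8)/6 = 30/6 = 5; σ²_Principal photography = ((8−2)/6)² = 1.000
te_Pickup shots = (1 + 4·3 + 5)/6 = 18/6 = 3; σ²_Pickup shots = ((5−1)/6)² = 0.444
te_Editing = (1 + 4·3 + 17)/6 = 30/6 = 5; σ²_Editing = ((17−1)/6)² = 7.111
te_Sound mix = (2 + 4·5 + 14)/6 = 36/6 = 6; σ²_Sound mix = ((14−2)/6)² = 4.000
te_Color grade = (8 + 4·12 + 28)/6 = 84/6 = 14; σ²_Color grade = ((28−8)/6)² = 11.111
te_VFX = (7 + 4·8 + 9)/6 = 48/6 = 8; σ²_VFX = ((9−7)/6)² = 0.111

Forward pass:
ES_Set construction = 0; EF_Set construction = 8
ES_Costume fitting = 0; EF_Costume fitting = 5
ES_Principal photography = 0; EF_Principal photography = 5
ES_Pickup shots = max(EF_Set construction=8, EF_Costume fitting=5) = 8; EF_Pickup shots = 8+3 = 11
ES_Editing = 5; EF_Editing = 5+5 = 10
ES_Sound mix = max(EF_Set construction=8, EF_Costume fitting=5) = 8; EF_Sound mix = 8+6 = 14
ES_Color grade = 8; EF_Color grade = 8+14 = 22
ES_VFX = max(EF_Principal photography=5, EF_Pickup shots=11, EF_Editing=10, EF_Sound mix=14, EF_Color grade=22) = 22; EF_VFX = 22+8 = 30
Expected project duration μ = 30 days. Critical path: Set construction → Color grade → VFX.

Variance along critical path = 7.111 + 11.111 + 0.111 = 18.333; σ = √18.333 = 4.282 days.
Z = (21 − 30) / 4.282 = -2.102
P(T ≤ 21) = Φ(-2.102) ≈ 0.018

0.018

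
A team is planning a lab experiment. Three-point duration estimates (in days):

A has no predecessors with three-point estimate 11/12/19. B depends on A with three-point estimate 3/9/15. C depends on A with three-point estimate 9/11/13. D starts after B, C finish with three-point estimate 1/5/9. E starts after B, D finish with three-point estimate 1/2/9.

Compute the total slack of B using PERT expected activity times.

2 days

te_A = (11 + 4·12 + 19)/6 = 78/6 = 13
te_B = (3 + 4·9 + 15)/6 = 54/6 = 9
te_C = (9 + 4·11 + 13)/6 = 66/6 = 11
te_D = (1 + 4·5 + 9)/6 = 30/6 = 5
te_E = (1 + 4·2 + 9)/6 = 18/6 = 3

Forward pass:
ES_A = 0; EF_A = 13
ES_B = 13; EF_B = 13+9 = 22
ES_C = 13; EF_C = 13+11 = 24
ES_D = max(EF_B=22, EF_C=24) = 24; EF_D = 24+5 = 29
ES_E = max(EF_B=22, EF_D=29) = 29; EF_E = 29+3 = 32
Expected project duration μ = 32 days. Critical path: A → C → D → E.

Backward pass:
LF_E = 32; LS_E = 32−3 = 29
LF_D = LS_E = 29; LS_D = 29−5 = 24
LF_C = LS_D = 24; LS_C = 24−11 = 13
LF_B = min(LS_D=24, LS_E=29) = 24; LS_B = 24−9 = 15
LF_A = min(LS_B=15, LS_C=13) = 13; LS_A = 13−13 = 0
Slack_B = LS_B − ES_B = 15 − 13 = 2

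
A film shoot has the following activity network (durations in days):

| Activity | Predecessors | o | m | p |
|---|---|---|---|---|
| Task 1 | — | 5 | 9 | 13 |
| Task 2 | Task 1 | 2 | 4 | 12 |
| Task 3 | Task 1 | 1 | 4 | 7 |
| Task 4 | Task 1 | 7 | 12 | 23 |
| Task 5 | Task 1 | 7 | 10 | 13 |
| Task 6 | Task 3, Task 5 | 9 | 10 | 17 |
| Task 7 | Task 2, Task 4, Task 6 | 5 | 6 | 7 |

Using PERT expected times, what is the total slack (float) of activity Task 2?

te_Task 1 = (5 + 4·9 + 13)/6 = 54/6 = 9
te_Task 2 = (2 + 4·4 + 12)/6 = 30/6 = 5
te_Task 3 = (1 + 4·4 + 7)/6 = 24/6 = 4
te_Task 4 = (7 + 4·12 + 23)/6 = 78/6 = 13
te_Task 5 = (7 + 4·10 + 13)/6 = 60/6 = 10
te_Task 6 = (9 + 4·10 + 17)/6 = 66/6 = 11
te_Task 7 = (5 + 4·6 + 7)/6 = 36/6 = 6

Forward pass:
ES_Task 1 = 0; EF_Task 1 = 9
ES_Task 2 = 9; EF_Task 2 = 9+5 = 14
ES_Task 3 = 9; EF_Task 3 = 9+4 = 13
ES_Task 4 = 9; EF_Task 4 = 9+13 = 22
ES_Task 5 = 9; EF_Task 5 = 9+10 = 19
ES_Task 6 = max(EF_Task 3=13, EF_Task 5=19) = 19; EF_Task 6 = 19+11 = 30
ES_Task 7 = max(EF_Task 2=14, EF_Task 4=22, EF_Task 6=30) = 30; EF_Task 7 = 30+6 = 36
Expected project duration μ = 36 days. Critical path: Task 1 → Task 5 → Task 6 → Task 7.

Backward pass:
LF_Task 7 = 36; LS_Task 7 = 36−6 = 30
LF_Task 6 = LS_Task 7 = 30; LS_Task 6 = 30−11 = 19
LF_Task 5 = LS_Task 6 = 19; LS_Task 5 = 19−10 = 9
LF_Task 4 = LS_Task 7 = 30; LS_Task 4 = 30−13 = 17
LF_Task 3 = LS_Task 6 = 19; LS_Task 3 = 19−4 = 15
LF_Task 2 = LS_Task 7 = 30; LS_Task 2 = 30−5 = 25
LF_Task 1 = min(LS_Task 2=25, LS_Task 3=15, LS_Task 4=17, LS_Task 5=9) = 9; LS_Task 1 = 9−9 = 0
Slack_Task 2 = LS_Task 2 − ES_Task 2 = 25 − 9 = 16

16 days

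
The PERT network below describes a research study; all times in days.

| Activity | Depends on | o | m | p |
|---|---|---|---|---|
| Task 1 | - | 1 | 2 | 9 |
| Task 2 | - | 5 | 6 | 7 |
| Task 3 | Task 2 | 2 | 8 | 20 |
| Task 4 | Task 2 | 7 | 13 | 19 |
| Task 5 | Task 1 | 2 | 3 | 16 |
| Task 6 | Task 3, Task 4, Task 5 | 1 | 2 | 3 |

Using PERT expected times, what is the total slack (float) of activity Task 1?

11 days

te_Task 1 = (1 + 4·2 + 9)/6 = 18/6 = 3
te_Task 2 = (5 + 4·6 + 7)/6 = 36/6 = 6
te_Task 3 = (2 + 4·8 + 20)/6 = 54/6 = 9
te_Task 4 = (7 + 4·13 + 19)/6 = 78/6 = 13
te_Task 5 = (2 + 4·3 + 16)/6 = 30/6 = 5
te_Task 6 = (1 + 4·2 + 3)/6 = 12/6 = 2

Forward pass:
ES_Task 1 = 0; EF_Task 1 = 3
ES_Task 2 = 0; EF_Task 2 = 6
ES_Task 3 = 6; EF_Task 3 = 6+9 = 15
ES_Task 4 = 6; EF_Task 4 = 6+13 = 19
ES_Task 5 = 3; EF_Task 5 = 3+5 = 8
ES_Task 6 = max(EF_Task 3=15, EF_Task 4=19, EF_Task 5=8) = 19; EF_Task 6 = 19+2 = 21
Expected project duration μ = 21 days. Critical path: Task 2 → Task 4 → Task 6.

Backward pass:
LF_Task 6 = 21; LS_Task 6 = 21−2 = 19
LF_Task 5 = LS_Task 6 = 19; LS_Task 5 = 19−5 = 14
LF_Task 4 = LS_Task 6 = 19; LS_Task 4 = 19−13 = 6
LF_Task 3 = LS_Task 6 = 19; LS_Task 3 = 19−9 = 10
LF_Task 2 = min(LS_Task 3=10, LS_Task 4=6) = 6; LS_Task 2 = 6−6 = 0
LF_Task 1 = LS_Task 5 = 14; LS_Task 1 = 14−3 = 11
Slack_Task 1 = LS_Task 1 − ES_Task 1 = 11 − 0 = 11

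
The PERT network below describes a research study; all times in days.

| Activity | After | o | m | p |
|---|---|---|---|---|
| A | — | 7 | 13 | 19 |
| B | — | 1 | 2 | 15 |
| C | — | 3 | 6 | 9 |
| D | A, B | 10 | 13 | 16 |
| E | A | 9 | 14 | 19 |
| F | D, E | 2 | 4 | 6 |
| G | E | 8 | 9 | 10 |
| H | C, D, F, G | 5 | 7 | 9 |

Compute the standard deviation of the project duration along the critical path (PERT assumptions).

te_A = (7 + 4·13 + 19)/6 = 78/6 = 13; σ²_A = ((19−7)/6)² = 4.000
te_B = (1 + 4·2 + 15)/6 = 24/6 = 4; σ²_B = ((15−1)/6)² = 5.444
te_C = (3 + 4·6 + 9)/6 = 36/6 = 6; σ²_C = ((9−3)/6)² = 1.000
te_D = (10 + 4·13 + 16)/6 = 78/6 = 13; σ²_D = ((16−10)/6)² = 1.000
te_E = (9 + 4·14 + 19)/6 = 84/6 = 14; σ²_E = ((19−9)/6)² = 2.778
te_F = (2 + 4·4 + 6)/6 = 24/6 = 4; σ²_F = ((6−2)/6)² = 0.444
te_G = (8 + 4·9 + 10)/6 = 54/6 = 9; σ²_G = ((10−8)/6)² = 0.111
te_H = (5 + 4·7 + 9)/6 = 42/6 = 7; σ²_H = ((9−5)/6)² = 0.444

Forward pass:
ES_A = 0; EF_A = 13
ES_B = 0; EF_B = 4
ES_C = 0; EF_C = 6
ES_D = max(EF_A=13, EF_B=4) = 13; EF_D = 13+13 = 26
ES_E = 13; EF_E = 13+14 = 27
ES_F = max(EF_D=26, EF_E=27) = 27; EF_F = 27+4 = 31
ES_G = 27; EF_G = 27+9 = 36
ES_H = max(EF_C=6, EF_D=26, EF_F=31, EF_G=36) = 36; EF_H = 36+7 = 43
Expected project duration μ = 43 days. Critical path: A → E → G → H.

Variance along critical path = 4.000 + 2.778 + 0.111 + 0.444 = 7.333
σ = √7.333 = 2.708 days

2.71 days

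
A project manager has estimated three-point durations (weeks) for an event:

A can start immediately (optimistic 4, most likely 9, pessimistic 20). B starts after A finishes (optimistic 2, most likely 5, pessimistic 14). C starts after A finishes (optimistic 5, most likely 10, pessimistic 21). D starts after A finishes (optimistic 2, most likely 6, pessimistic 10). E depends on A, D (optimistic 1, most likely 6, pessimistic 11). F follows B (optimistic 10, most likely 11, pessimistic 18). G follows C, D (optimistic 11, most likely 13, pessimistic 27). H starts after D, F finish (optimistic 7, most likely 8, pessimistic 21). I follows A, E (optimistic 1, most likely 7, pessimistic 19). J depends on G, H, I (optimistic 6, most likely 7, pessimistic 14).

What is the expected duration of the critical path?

te_A = (4 + 4·9 + 20)/6 = 60/6 = 10
te_B = (2 + 4·5 + 14)/6 = 36/6 = 6
te_C = (5 + 4·10 + 21)/6 = 66/6 = 11
te_D = (2 + 4·6 + 10)/6 = 36/6 = 6
te_E = (1 + 4·6 + 11)/6 = 36/6 = 6
te_F = (10 + 4·11 + 18)/6 = 72/6 = 12
te_G = (11 + 4·13 + 27)/6 = 90/6 = 15
te_H = (7 + 4·8 + 21)/6 = 60/6 = 10
te_I = (1 + 4·7 + 19)/6 = 48/6 = 8
te_J = (6 + 4·7 + 14)/6 = 48/6 = 8

Forward pass:
ES_A = 0; EF_A = 10
ES_B = 10; EF_B = 10+6 = 16
ES_C = 10; EF_C = 10+11 = 21
ES_D = 10; EF_D = 10+6 = 16
ES_E = max(EF_A=10, EF_D=16) = 16; EF_E = 16+6 = 22
ES_F = 16; EF_F = 16+12 = 28
ES_G = max(EF_C=21, EF_D=16) = 21; EF_G = 21+15 = 36
ES_H = max(EF_D=16, EF_F=28) = 28; EF_H = 28+10 = 38
ES_I = max(EF_A=10, EF_E=22) = 22; EF_I = 22+8 = 30
ES_J = max(EF_G=36, EF_H=38, EF_I=30) = 38; EF_J = 38+8 = 46
Expected project duration μ = 46 weeks. Critical path: A → B → F → H → J.

46 weeks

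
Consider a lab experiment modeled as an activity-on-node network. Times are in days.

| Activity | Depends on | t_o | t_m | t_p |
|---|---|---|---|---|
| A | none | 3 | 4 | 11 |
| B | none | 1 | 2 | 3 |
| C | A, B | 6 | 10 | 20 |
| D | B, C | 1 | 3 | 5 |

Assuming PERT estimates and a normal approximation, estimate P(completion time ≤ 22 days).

te_A = (3 + 4·4 + 11)/6 = 30/6 = 5; σ²_A = ((11−3)/6)² = 1.778
te_B = (1 + 4·2 + 3)/6 = 12/6 = 2; σ²_B = ((3−1)/6)² = 0.111
te_C = (6 + 4·10 + 20)/6 = 66/6 = 11; σ²_C = ((20−6)/6)² = 5.444
te_D = (1 + 4·3 + 5)/6 = 18/6 = 3; σ²_D = ((5−1)/6)² = 0.444

Forward pass:
ES_A = 0; EF_A = 5
ES_B = 0; EF_B = 2
ES_C = max(EF_A=5, EF_B=2) = 5; EF_C = 5+11 = 16
ES_D = max(EF_B=2, EF_C=16) = 16; EF_D = 16+3 = 19
Expected project duration μ = 19 days. Critical path: A → C → D.

Variance along critical path = 1.778 + 5.444 + 0.444 = 7.667; σ = √7.667 = 2.769 days.
Z = (22 − 19) / 2.769 = 1.083
P(T ≤ 22) = Φ(1.083) ≈ 0.861

0.861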